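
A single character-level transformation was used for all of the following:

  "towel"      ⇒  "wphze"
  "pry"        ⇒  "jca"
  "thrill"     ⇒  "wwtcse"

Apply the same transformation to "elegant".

The output letters match the input read backwards, each shifted +11: towel reversed is lewot. Read the word backwards and shift each letter +11.
Applying it to elegant: reverse → tnagele; then shift: t+11=e, n+11=y, a+11=l, g+11=r, e+11=p, l+11=w, e+11=p.

eylrpwp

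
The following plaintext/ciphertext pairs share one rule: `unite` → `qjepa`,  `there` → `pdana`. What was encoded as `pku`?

Compare letters: u→q is +22, n→j is +22, i→e is +22 — a constant shift. It's a constant shift of +22 (ROT22).
Undoing it on pku: p−22=t, k−22=o, u−22=y.

toy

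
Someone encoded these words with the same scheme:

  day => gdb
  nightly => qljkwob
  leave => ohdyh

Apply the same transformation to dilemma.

Compare letters: d→g is +3, a→d is +3, y→b is +3 — a constant shift. This is a Caesar cipher with shift 3.
Applying it to dilemma: d+3=g, i+3=l, l+3=o, e+3=h, m+3=p, m+3=p, a+3=d.

glohppd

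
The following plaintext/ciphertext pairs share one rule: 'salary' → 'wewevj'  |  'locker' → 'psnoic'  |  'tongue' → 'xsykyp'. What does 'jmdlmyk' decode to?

Shifts by position in salary: pos 0: s→w (+4), pos 1: a→e (+4), pos 2: l→w (+11), pos 3: a→e (+4), pos 4: r→v (+4), pos 5: y→j (+11) — repeating every 3. The shifts repeat in a cycle of length 3: positions 0,1,… shift by +4, +4, +11, then the pattern repeats.
Decoding jmdlmyk: j−4=f, m−4=i, d−11=s, l−4=h, m−4=i, y−11=n, k−4=g.

fishing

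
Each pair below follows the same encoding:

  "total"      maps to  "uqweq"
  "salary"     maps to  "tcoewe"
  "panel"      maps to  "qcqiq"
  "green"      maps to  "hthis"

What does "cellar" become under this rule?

dgopfx

In total: t→u is +1, o→q is +2, t→w is +3, a→e is +4 — the shift increases by 1 each position. The shift increases by 1 at each position, starting from +1: 1, 2, 3, ….
Applying it to cellar: c+1=d, e+2=g, l+3=o, l+4=p, a+5=f, r+6=x.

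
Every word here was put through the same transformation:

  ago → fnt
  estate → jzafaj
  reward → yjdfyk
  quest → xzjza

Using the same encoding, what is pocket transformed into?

wtjrja

The shift depends on letter class: consonant g→n is +7, but vowel a→f is +5. Two shifts are in play — +5 for a/e/i/o/u, +7 for every other letter.
On pocket: p(cons)+7=w, o(vowel)+5=t, c(cons)+7=j, k(cons)+7=r, e(vowel)+5=j, t(cons)+7=a.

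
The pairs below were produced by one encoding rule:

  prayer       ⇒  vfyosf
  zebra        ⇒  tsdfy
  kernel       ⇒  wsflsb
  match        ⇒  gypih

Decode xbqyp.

Each letter's alphabet position (a=0..z=25) is mapped through 5·x+24 mod 26 — an affine cipher.
Reversing it on xbqyp: x(23)→21·(23−24)≡5=f; b(1)→21·(1−24)≡11=l; q(16)→21·(16−24)≡14=o; y(24)→21·(24−24)≡0=a; p(15)→21·(15−24)≡19=t (all mod 26).

float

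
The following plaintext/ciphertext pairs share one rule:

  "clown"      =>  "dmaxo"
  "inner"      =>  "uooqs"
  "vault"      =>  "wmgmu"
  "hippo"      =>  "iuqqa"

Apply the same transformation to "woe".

The shift depends on letter class: consonant c→d is +1, but vowel o→a is +12. Two shifts are in play — +12 for a/e/i/o/u, +1 for every other letter.
On woe: w(cons)+1=x, o(vowel)+12=a, e(vowel)+12=q.

xaq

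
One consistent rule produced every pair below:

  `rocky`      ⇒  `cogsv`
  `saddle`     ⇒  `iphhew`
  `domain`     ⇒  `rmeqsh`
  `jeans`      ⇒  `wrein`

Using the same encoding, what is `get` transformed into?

xik

The output letters match the input read backwards, each shifted +4: rocky reversed is ykcor. Read the word backwards and shift each letter +4.
Applying it to get: reverse → teg; then shift: t+4=x, e+4=i, g+4=k.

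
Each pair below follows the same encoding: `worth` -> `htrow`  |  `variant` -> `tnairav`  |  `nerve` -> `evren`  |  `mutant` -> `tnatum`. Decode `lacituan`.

The output letters match the input read backwards: worth reversed is htrow. The word is simply reversed.
Decoding lacituan: then reverse → nautical.

nautical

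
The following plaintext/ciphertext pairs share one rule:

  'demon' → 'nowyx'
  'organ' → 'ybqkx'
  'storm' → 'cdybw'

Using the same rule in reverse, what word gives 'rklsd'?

habit

Compare letters: d→n is +10, e→o is +10, m→w is +10 — a constant shift. This is a Caesar cipher with shift 10.
Reversing it on rklsd: r−10=h, k−10=a, l−10=b, s−10=i, d−10=t.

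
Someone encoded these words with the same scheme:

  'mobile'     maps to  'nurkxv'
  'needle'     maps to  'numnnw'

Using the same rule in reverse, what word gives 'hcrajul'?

clarity

Two steps: reverse the string, then apply a Caesar shift of +9.
Decoding hcrajul: shift back: h−9=y, c−9=t, r−9=i, a−9=r, j−9=a, u−9=l, l−9=c → ytiralc; then reverse → clarity.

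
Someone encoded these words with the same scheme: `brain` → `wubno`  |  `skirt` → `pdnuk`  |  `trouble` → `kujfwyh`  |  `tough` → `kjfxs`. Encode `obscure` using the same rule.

jwprfuh

This is an affine cipher: with a=0,…,z=25, each position x becomes (21x+1) mod 26.
For obscure: o(14)→21·14+1≡9=j; b(1)→21·1+1≡22=w; s(18)→21·18+1≡15=p; c(2)→21·2+1≡17=r; u(20)→21·20+1≡5=f; r(17)→21·17+1≡20=u; e(4)→21·4+1≡7=h (all mod 26).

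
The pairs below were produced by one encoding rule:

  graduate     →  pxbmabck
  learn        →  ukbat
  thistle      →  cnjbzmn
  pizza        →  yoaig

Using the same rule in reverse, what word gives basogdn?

surface

The shifts repeat in a cycle of length 3: positions 0,1,… shift by +9, +6, +1, then the pattern repeats.
Decoding basogdn: b−9=s, a−6=u, s−1=r, o−9=f, g−6=a, d−1=c, n−9=e.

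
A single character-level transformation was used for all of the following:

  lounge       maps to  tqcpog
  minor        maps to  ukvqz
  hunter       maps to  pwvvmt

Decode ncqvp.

Shifts by position in lounge: pos 0: l→t (+8), pos 1: o→q (+2), pos 2: u→c (+8), pos 3: n→p (+2) — repeating every 2. A repeating key of period 2 is used — shifts +8, +2 over and over.
Reversing it on ncqvp: n−8=f, c−2=a, q−8=i, v−2=t, p−8=h.

faith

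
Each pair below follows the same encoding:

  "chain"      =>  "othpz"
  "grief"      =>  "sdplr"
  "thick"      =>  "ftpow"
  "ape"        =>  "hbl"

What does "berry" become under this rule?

nlddk

The shift depends on letter class: consonant c→o is +12, but vowel a→h is +7. The rule splits by letter class: vowels +7, consonants +12.
For berry: b(cons)+12=n, e(vowel)+7=l, r(cons)+12=d, r(cons)+12=d, y(cons)+12=k.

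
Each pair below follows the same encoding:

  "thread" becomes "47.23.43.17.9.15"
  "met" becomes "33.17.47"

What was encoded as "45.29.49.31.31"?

t(#20)→47 and h(#8)→23: differences scale by 2, so n = 2·pos + 7. With a=1..z=26, the number is 2·pos + 7.
Reversing it on 45.29.49.31.31: 45→(45−7)÷2=19=s, 29→(29−7)÷2=11=k, 49→(49−7)÷2=21=u, 31→(31−7)÷2=12=l, 31→(31−7)÷2=12=l.

skull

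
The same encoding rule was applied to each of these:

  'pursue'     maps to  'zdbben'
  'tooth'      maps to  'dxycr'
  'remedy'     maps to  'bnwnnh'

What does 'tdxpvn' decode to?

Shifts by position in pursue: pos 0: p→z (+10), pos 1: u→d (+9), pos 2: r→b (+10), pos 3: s→b (+9) — repeating every 2. A repeating key of period 2 is used — shifts +10, +9 over and over.
Undoing it on tdxpvn: t−10=j, d−9=u, x−10=n, p−9=g, v−10=l, n−9=e.

jungle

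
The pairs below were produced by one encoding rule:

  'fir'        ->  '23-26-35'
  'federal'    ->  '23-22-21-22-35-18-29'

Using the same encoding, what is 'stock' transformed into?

36-37-32-20-28

Each letter is replaced by its alphabet position (a=1..z=26) + 17.
On stock: s=19→36, t=20→37, o=15→32, c=3→20, k=11→28.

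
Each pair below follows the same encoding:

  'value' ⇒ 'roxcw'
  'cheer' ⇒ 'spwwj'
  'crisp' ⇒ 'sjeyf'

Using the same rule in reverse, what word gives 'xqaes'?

logic

v(21)→r(17) and a(0)→o(14) fit y≡15x+14 (mod 26); the inverse of 15 mod 26 is 7. Treating letters as 0–25, the rule is x ↦ 15x + 14 (mod 26).
Undoing it on xqaes: x(23)→7·(23−14)≡11=l; q(16)→7·(16−14)≡14=o; a(0)→7·(0−14)≡6=g; e(4)→7·(4−14)≡8=i; s(18)→7·(18−14)≡2=c (all mod 26).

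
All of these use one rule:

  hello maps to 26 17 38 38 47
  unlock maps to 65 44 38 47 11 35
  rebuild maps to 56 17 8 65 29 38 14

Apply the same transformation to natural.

44 5 62 65 56 5 38

h(#8)→26 and e(#5)→17: differences scale by 3, so n = 3·pos + 2. With a=1..z=26, the number is 3·pos + 2.
For natural: n=14→44, a=1→5, t=20→62, u=21→65, r=18→56, a=1→5, l=12→38.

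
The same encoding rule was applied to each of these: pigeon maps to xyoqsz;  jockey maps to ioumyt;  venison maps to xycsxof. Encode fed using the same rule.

The output letters match the input read backwards, each shifted +10: pigeon reversed is noegip. Two steps: reverse the string, then apply a Caesar shift of +10.
On fed: reverse → def; then shift: d+10=n, e+10=o, f+10=p.

nop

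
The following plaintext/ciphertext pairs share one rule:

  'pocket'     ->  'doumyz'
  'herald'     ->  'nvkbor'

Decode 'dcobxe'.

unrest

The output letters match the input read backwards, each shifted +10: pocket reversed is tekcop. Read the word backwards and shift each letter +10.
Reversing it on dcobxe: shift back: d−10=t, c−10=s, o−10=e, b−10=r, x−10=n, e−10=u → tsernu; then reverse → unrest.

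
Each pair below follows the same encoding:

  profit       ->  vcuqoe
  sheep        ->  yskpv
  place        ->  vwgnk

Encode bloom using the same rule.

hwuzs

It's a Vigenère-style cipher with numeric key [6,11]: position i shifts by key[i mod 2].
For bloom: b+6=h, l+11=w, o+6=u, o+11=z, m+6=s.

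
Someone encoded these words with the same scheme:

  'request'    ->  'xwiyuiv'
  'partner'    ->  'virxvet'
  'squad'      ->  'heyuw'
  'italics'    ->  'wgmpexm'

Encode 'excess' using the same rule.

wwigbi

The output letters match the input read backwards, each shifted +4: request reversed is tseuqer. The word is reversed, then every letter is shifted forward by 4.
For excess: reverse → ssecxe; then shift: s+4=w, s+4=w, e+4=i, c+4=g, x+4=b, e+4=i.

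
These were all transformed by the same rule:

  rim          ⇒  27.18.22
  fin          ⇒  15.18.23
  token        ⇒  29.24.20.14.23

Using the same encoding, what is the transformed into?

29.17.14

r is letter #18 and maps to 27: an offset of 9. Each letter is replaced by its alphabet position (a=1..z=26) + 9.
Applying it to the: t=20→29, h=8→17, e=5→14.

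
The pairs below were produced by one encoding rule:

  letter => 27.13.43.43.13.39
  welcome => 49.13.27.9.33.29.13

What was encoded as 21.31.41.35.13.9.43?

The formula is n = 2×(alphabet index, a=1) + 3.
Undoing it on 21.31.41.35.13.9.43: 21→(21−3)÷2=9=i, 31→(31−3)÷2=14=n, 41→(41−3)÷2=19=s, 35→(35−3)÷2=16=p, 13→(13−3)÷2=5=e, 9→(9−3)÷2=3=c, 43→(43−3)÷2=20=t.

inspect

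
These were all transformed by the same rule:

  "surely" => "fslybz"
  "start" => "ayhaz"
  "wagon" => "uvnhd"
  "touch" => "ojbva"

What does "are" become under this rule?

The output letters match the input read backwards, each shifted +7: surely reversed is ylerus. The word is reversed, then every letter is shifted forward by 7.
On are: reverse → era; then shift: e+7=l, r+7=y, a+7=h.

lyh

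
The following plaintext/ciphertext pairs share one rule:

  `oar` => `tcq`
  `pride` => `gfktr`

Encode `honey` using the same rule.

The output letters match the input read backwards, each shifted +2: oar reversed is rao. Read the word backwards and shift each letter +2.
Applying it to honey: reverse → yenoh; then shift: y+2=a, e+2=g, n+2=p, o+2=q, h+2=j.

agpqj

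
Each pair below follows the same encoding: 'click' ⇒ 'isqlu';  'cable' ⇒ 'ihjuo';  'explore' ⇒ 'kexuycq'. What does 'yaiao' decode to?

stare

In click: c→i is +6, l→s is +7, i→q is +8, c→l is +9 — the shift increases by 1 each position. Letter i (0-indexed) is shifted by i+6, so successive shifts are 6, 7, 8, ….
Decoding yaiao: y−6=s, a−7=t, i−8=a, a−9=r, o−10=e.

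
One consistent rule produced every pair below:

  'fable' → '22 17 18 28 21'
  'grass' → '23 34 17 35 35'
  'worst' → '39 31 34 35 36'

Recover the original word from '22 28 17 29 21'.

The number is (letter's place in the alphabet, a=1) + 16.
Reversing it on 22 28 17 29 21: 22→(22−16)÷1=6=f, 28→(28−16)÷1=12=l, 17→(17−16)÷1=1=a, 29→(29−16)÷1=13=m, 21→(21−16)÷1=5=e.

flame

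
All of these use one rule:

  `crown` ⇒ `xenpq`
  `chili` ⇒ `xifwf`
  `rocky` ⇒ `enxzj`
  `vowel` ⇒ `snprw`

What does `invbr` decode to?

house

c(2)→x(23) and r(17)→e(4) fit y≡23x+3 (mod 26); the inverse of 23 mod 26 is 17. Each letter's alphabet position (a=0..z=25) is mapped through 23·x+3 mod 26 — an affine cipher.
Undoing it on invbr: i(8)→17·(8−3)≡7=h; n(13)→17·(13−3)≡14=o; v(21)→17·(21−3)≡20=u; b(1)→17·(1−3)≡18=s; r(17)→17·(17−3)≡4=e (all mod 26).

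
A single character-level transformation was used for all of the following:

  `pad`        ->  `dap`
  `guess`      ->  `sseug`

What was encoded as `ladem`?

medal

It's just the letters in reverse order.
Decoding ladem: then reverse → medal.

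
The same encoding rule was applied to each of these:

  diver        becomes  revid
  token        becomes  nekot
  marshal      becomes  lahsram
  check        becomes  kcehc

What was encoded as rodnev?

It's just the letters in reverse order.
Reversing it on rodnev: then reverse → vendor.

vendor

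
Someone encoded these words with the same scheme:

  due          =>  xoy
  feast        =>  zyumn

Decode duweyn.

Each letter is shifted forward by 20 in the alphabet (a Caesar shift of +20).
Decoding duweyn: d−20=j, u−20=a, w−20=c, e−20=k, y−20=e, n−20=t.

jacket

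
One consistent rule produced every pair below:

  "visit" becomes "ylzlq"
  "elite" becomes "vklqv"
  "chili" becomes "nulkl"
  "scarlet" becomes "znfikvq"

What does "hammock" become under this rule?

Treating letters as 0–25, the rule is x ↦ 17x + 5 (mod 26).
On hammock: h(7)→17·7+5≡20=u; a(0)→17·0+5≡5=f; m(12)→17·12+5≡1=b; m(12)→17·12+5≡1=b; o(14)→17·14+5≡9=j; c(2)→17·2+5≡13=n; k(10)→17·10+5≡19=t (all mod 26).

ufbbjnt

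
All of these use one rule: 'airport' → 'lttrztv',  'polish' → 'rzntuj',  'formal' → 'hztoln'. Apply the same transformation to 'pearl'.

The shift depends on letter class: consonant r→t is +2, but vowel a→l is +11. Vowels shift forward by 11 and consonants shift forward by 2.
Applying it to pearl: p(cons)+2=r, e(vowel)+11=p, a(vowel)+11=l, r(cons)+2=t, l(cons)+2=n.

rpltn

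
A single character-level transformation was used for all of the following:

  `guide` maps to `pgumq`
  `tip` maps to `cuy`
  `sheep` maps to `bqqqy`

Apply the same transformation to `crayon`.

lamhaw

The rule splits by letter class: vowels +12, consonants +9.
For crayon: c(cons)+9=l, r(cons)+9=a, a(vowel)+12=m, y(cons)+9=h, o(vowel)+12=a, n(cons)+9=w.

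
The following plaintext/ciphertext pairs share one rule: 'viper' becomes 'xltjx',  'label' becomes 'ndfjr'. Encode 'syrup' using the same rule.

ubvzv

Letter i (0-indexed) is shifted by i+2, so successive shifts are 2, 3, 4, ….
For syrup: s+2=u, y+3=b, r+4=v, u+5=z, p+6=v.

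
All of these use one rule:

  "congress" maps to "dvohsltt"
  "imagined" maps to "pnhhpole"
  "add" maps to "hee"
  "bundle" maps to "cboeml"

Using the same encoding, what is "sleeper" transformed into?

tmllqls

The shift depends on letter class: consonant c→d is +1, but vowel o→v is +7. Vowels shift forward by 7 and consonants shift forward by 1.
For sleeper: s(cons)+1=t, l(cons)+1=m, e(vowel)+7=l, e(vowel)+7=l, p(cons)+1=q, e(vowel)+7=l, r(cons)+1=s.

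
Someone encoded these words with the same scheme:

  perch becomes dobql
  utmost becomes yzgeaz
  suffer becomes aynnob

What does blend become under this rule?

p(15)→d(3) and e(4)→o(14) fit y≡25x+18 (mod 26); the inverse of 25 mod 26 is 25. This is an affine cipher: with a=0,…,z=25, each position x becomes (25x+18) mod 26.
Applying it to blend: b(1)→25·1+18≡17=r; l(11)→25·11+18≡7=h; e(4)→25·4+18≡14=o; n(13)→25·13+18≡5=f; d(3)→25·3+18≡15=p (all mod 26).

rhofp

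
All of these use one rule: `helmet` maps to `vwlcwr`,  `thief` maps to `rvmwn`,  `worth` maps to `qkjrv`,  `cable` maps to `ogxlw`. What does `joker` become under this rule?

This is an affine cipher: with a=0,…,z=25, each position x becomes (17x+6) mod 26.
On joker: j(9)→17·9+6≡3=d; o(14)→17·14+6≡10=k; k(10)→17·10+6≡20=u; e(4)→17·4+6≡22=w; r(17)→17·17+6≡9=j (all mod 26).

dkuwj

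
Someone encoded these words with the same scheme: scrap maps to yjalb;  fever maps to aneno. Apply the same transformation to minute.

The output letters match the input read backwards, each shifted +9: scrap reversed is parcs. The word is reversed, then every letter is shifted forward by 9.
For minute: reverse → etunim; then shift: e+9=n, t+9=c, u+9=d, n+9=w, i+9=r, m+9=v.

ncdwrv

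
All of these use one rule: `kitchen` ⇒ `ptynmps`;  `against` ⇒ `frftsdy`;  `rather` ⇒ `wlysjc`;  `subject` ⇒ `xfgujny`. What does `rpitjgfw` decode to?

Shifts by position in kitchen: pos 0: k→p (+5), pos 1: i→t (+11), pos 2: t→y (+5), pos 3: c→n (+11) — repeating every 2. It's a Vigenère-style cipher with numeric key [5,11]: position i shifts by key[i mod 2].
Decoding rpitjgfw: r−5=m, p−11=e, i−5=d, t−11=i, j−5=e, g−11=v, f−5=a, w−11=l.

medieval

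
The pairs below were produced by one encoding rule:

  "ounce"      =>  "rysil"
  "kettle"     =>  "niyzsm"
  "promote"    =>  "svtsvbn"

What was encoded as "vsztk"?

In ounce: o→r is +3, u→y is +4, n→s is +5, c→i is +6 — the shift increases by 1 each position. The shift increases by 1 at each position, starting from +3: 3, 4, 5, ….
Decoding vsztk: v−3=s, s−4=o, z−5=u, t−6=n, k−7=d.

sound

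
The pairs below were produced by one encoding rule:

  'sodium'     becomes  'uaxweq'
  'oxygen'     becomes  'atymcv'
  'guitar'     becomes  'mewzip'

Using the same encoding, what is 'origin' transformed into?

Each letter's alphabet position (a=0..z=25) is mapped through 5·x+8 mod 26 — an affine cipher.
Applying it to origin: o(14)→5·14+8≡0=a; r(17)→5·17+8≡15=p; i(8)→5·8+8≡22=w; g(6)→5·6+8≡12=m; i(8)→5·8+8≡22=w; n(13)→5·13+8≡21=v (all mod 26).

apwmwv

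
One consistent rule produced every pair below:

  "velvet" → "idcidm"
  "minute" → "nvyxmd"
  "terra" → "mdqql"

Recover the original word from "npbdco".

myself

Treating letters as 0–25, the rule is x ↦ 11x + 11 (mod 26).
Reversing it on npbdco: n(13)→19·(13−11)≡12=m; p(15)→19·(15−11)≡24=y; b(1)→19·(1−11)≡18=s; d(3)→19·(3−11)≡4=e; c(2)→19·(2−11)≡11=l; o(14)→19·(14−11)≡5=f (all mod 26).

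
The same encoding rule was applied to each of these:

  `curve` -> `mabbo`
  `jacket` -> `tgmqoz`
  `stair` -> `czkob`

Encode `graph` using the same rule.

qxkvr

Shifts by position in curve: pos 0: c→m (+10), pos 1: u→a (+6), pos 2: r→b (+10), pos 3: v→b (+6) — repeating every 2. A repeating key of period 2 is used — shifts +10, +6 over and over.
For graph: g+10=q, r+6=x, a+10=k, p+6=v, h+10=r.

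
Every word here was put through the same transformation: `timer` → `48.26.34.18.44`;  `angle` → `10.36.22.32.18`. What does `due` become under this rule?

t(#20)→48 and i(#9)→26: differences scale by 2, so n = 2·pos + 8. With a=1..z=26, the number is 2·pos + 8.
Applying it to due: d=4→16, u=21→50, e=5→18.

16.50.18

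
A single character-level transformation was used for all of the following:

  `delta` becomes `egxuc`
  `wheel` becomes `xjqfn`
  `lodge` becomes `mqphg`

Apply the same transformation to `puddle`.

Shifts by position in delta: pos 0: d→e (+1), pos 1: e→g (+2), pos 2: l→x (+12), pos 3: t→u (+1), pos 4: a→c (+2) — repeating every 3. The shifts repeat in a cycle of length 3: positions 0,1,… shift by +1, +2, +12, then the pattern repeats.
For puddle: p+1=q, u+2=w, d+12=p, d+1=e, l+2=n, e+12=q.

qwpenq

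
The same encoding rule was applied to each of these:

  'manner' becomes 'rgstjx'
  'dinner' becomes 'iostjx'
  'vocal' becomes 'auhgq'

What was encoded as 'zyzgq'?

Shifts by position in manner: pos 0: m→r (+5), pos 1: a→g (+6), pos 2: n→s (+5), pos 3: n→t (+6) — repeating every 2. The shifts repeat in a cycle of length 2: positions 0,1,… shift by +5, +6, then the pattern repeats.
Undoing it on zyzgq: z−5=u, y−6=s, z−5=u, g−6=a, q−5=l.

usual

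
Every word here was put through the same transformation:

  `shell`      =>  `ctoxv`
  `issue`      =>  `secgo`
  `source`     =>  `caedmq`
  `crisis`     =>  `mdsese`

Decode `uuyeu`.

kiosk

Shifts by position in shell: pos 0: s→c (+10), pos 1: h→t (+12), pos 2: e→o (+10), pos 3: l→x (+12) — repeating every 2. The shifts repeat in a cycle of length 2: positions 0,1,… shift by +10, +12, then the pattern repeats.
Undoing it on uuyeu: u−10=k, u−12=i, y−10=o, e−12=s, u−10=k.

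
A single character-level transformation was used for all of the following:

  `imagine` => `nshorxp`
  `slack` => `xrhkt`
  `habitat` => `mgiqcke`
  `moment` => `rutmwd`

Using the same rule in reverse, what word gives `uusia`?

In imagine: i→n is +5, m→s is +6, a→h is +7, g→o is +8 — the shift increases by 1 each position. The shift increases by 1 at each position, starting from +5: 5, 6, 7, ….
Undoing it on uusia: u−5=p, u−6=o, s−7=l, i−8=a, a−9=r.

polar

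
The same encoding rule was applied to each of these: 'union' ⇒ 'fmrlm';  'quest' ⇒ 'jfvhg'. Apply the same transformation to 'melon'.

Each letter is replaced by its mirror in the alphabet: a↔z, b↔y, c↔x, and so on (the Atbash cipher).
Applying it to melon: m↔n, e↔v, l↔o, o↔l, n↔m.

nvolm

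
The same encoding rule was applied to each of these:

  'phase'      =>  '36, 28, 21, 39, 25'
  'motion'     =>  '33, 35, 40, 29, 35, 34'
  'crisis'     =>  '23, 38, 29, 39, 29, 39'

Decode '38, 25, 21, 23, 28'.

Each letter is replaced by its alphabet position (a=1..z=26) + 20.
Decoding 38, 25, 21, 23, 28: 38→(38−20)÷1=18=r, 25→(25−20)÷1=5=e, 21→(21−20)÷1=1=a, 23→(23−20)÷1=3=c, 28→(28−20)÷1=8=h.

reach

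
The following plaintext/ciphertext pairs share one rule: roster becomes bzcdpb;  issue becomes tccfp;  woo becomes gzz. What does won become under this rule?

gzx

The shift depends on letter class: consonant r→b is +10, but vowel o→z is +11. Vowels shift forward by 11 and consonants shift forward by 10.
On won: w(cons)+10=g, o(vowel)+11=z, n(cons)+10=x.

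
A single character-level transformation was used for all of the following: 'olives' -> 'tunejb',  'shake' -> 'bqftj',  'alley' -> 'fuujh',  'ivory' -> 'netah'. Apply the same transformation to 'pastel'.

yfbcju

The shift depends on letter class: consonant l→u is +9, but vowel o→t is +5. The rule splits by letter class: vowels +5, consonants +9.
Applying it to pastel: p(cons)+9=y, a(vowel)+5=f, s(cons)+9=b, t(cons)+9=c, e(vowel)+5=j, l(cons)+9=u.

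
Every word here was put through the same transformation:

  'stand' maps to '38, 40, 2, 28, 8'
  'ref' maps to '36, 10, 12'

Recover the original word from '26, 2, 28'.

man

s(#19)→38 and t(#20)→40: differences scale by 2, so n = 2·pos + 0. Each letter becomes 2×(its alphabet position, a=1..z=26).
Decoding 26, 2, 28: 26→(26−0)÷2=13=m, 2→(2−0)÷2=1=a, 28→(28−0)÷2=14=n.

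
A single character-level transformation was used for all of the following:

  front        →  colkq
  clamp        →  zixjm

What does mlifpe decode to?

polish

Every letter moves 23 places later in the alphabet, wrapping around z→a.
Reversing it on mlifpe: m−23=p, l−23=o, i−23=l, f−23=i, p−23=s, e−23=h.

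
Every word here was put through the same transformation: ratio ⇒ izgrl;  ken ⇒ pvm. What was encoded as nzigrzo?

Each pair mirrors across the alphabet (r↔i, a↔z, t↔g): positions sum to 25. Letters are reflected about the middle of the alphabet (position → 25−position): Atbash.
Undoing it on nzigrzo: n↔m, z↔a, i↔r, g↔t, r↔i, z↔a, o↔l.

martial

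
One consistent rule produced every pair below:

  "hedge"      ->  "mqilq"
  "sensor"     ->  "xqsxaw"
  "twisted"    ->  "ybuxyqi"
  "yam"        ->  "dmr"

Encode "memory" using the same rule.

The shift depends on letter class: consonant h→m is +5, but vowel e→q is +12. Vowels shift forward by 12 and consonants shift forward by 5.
Applying it to memory: m(cons)+5=r, e(vowel)+12=q, m(cons)+5=r, o(vowel)+12=a, r(cons)+5=w, y(cons)+5=d.

rqrawd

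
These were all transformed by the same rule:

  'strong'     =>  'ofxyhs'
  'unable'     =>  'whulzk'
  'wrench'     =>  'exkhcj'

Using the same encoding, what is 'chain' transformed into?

cjuah

s(18)→o(14) and t(19)→f(5) fit y≡17x+20 (mod 26); the inverse of 17 mod 26 is 23. This is an affine cipher: with a=0,…,z=25, each position x becomes (17x+20) mod 26.
On chain: c(2)→17·2+20≡2=c; h(7)→17·7+20≡9=j; a(0)→17·0+20≡20=u; i(8)→17·8+20≡0=a; n(13)→17·13+20≡7=h (all mod 26).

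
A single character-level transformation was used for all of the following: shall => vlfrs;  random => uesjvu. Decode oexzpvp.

In shall: s→v is +3, h→l is +4, a→f is +5, l→r is +6 — the shift increases by 1 each position. Each letter shifts forward by (position + 3), i.e. 3, 4, 5, … — the shift grows by one for each successive letter.
Decoding oexzpvp: o−3=l, e−4=a, x−5=s, z−6=t, p−7=i, v−8=n, p−9=g.

lasting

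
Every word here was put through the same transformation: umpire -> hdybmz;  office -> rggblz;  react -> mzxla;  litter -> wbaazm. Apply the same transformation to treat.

amzxa

u(20)→h(7) and m(12)→d(3) fit y≡7x+23 (mod 26); the inverse of 7 mod 26 is 15. Treating letters as 0–25, the rule is x ↦ 7x + 23 (mod 26).
On treat: t(19)→7·19+23≡0=a; r(17)→7·17+23≡12=m; e(4)→7·4+23≡25=z; a(0)→7·0+23≡23=x; t(19)→7·19+23≡0=a (all mod 26).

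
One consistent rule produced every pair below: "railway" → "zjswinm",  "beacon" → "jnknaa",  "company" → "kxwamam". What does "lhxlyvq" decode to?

dynamic

In railway: r→z is +8, a→j is +9, i→s is +10, l→w is +11 — the shift increases by 1 each position. Each letter shifts forward by (position + 8), i.e. 8, 9, 10, … — the shift grows by one for each successive letter.
Reversing it on lhxlyvq: l−8=d, h−9=y, x−10=n, l−11=a, y−12=m, v−13=i, q−14=c.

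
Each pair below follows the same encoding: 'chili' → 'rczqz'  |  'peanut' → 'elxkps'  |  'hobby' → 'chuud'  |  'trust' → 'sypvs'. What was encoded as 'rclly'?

cheer

This is an affine cipher: with a=0,…,z=25, each position x becomes (23x+23) mod 26.
Reversing it on rclly: r(17)→17·(17−23)≡2=c; c(2)→17·(2−23)≡7=h; l(11)→17·(11−23)≡4=e; l(11)→17·(11−23)≡4=e; y(24)→17·(24−23)≡17=r (all mod 26).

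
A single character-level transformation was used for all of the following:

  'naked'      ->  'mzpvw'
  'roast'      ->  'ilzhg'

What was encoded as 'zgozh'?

atlas

Each pair mirrors across the alphabet (n↔m, a↔z, k↔p): positions sum to 25. Each letter is replaced by its mirror in the alphabet: a↔z, b↔y, c↔x, and so on (the Atbash cipher).
Undoing it on zgozh: z↔a, g↔t, o↔l, z↔a, h↔s.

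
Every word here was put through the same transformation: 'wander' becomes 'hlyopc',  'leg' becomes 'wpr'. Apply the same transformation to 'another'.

lyzespc

It's a constant shift of +11 (ROT11).
For another: a+11=l, n+11=y, o+11=z, t+11=e, h+11=s, e+11=p, r+11=c.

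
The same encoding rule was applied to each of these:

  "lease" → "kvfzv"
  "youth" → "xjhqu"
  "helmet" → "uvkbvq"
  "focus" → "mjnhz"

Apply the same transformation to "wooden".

l(11)→k(10) and e(4)→v(21) fit y≡17x+5 (mod 26); the inverse of 17 mod 26 is 23. This is an affine cipher: with a=0,…,z=25, each position x becomes (17x+5) mod 26.
Applying it to wooden: w(22)→17·22+5≡15=p; o(14)→17·14+5≡9=j; o(14)→17·14+5≡9=j; d(3)→17·3+5≡4=e; e(4)→17·4+5≡21=v; n(13)→17·13+5≡18=s (all mod 26).

pjjevs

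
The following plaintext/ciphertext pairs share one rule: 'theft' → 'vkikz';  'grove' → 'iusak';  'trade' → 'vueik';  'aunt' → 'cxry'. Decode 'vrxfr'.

In theft: t→v is +2, h→k is +3, e→i is +4, f→k is +5 — the shift increases by 1 each position. Letter i (0-indexed) is shifted by i+2, so successive shifts are 2, 3, 4, ….
Reversing it on vrxfr: v−2=t, r−3=o, x−4=t, f−5=a, r−6=l.

total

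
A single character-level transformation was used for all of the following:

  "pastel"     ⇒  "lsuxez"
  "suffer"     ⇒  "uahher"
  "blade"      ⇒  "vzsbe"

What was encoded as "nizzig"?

p(15)→l(11) and a(0)→s(18) fit y≡3x+18 (mod 26); the inverse of 3 mod 26 is 9. This is an affine cipher: with a=0,…,z=25, each position x becomes (3x+18) mod 26.
Reversing it on nizzig: n(13)→9·(13−18)≡7=h; i(8)→9·(8−18)≡14=o; z(25)→9·(25−18)≡11=l; z(25)→9·(25−18)≡11=l; i(8)→9·(8−18)≡14=o; g(6)→9·(6−18)≡22=w (all mod 26).

hollow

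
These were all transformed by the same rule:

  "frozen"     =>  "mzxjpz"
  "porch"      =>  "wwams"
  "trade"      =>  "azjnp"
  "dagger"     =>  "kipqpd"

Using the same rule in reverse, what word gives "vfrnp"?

oxide

In frozen: f→m is +7, r→z is +8, o→x is +9, z→j is +10 — the shift increases by 1 each position. Each letter shifts forward by (position + 7), i.e. 7, 8, 9, … — the shift grows by one for each successive letter.
Reversing it on vfrnp: v−7=o, f−8=x, r−9=i, n−10=d, p−11=e.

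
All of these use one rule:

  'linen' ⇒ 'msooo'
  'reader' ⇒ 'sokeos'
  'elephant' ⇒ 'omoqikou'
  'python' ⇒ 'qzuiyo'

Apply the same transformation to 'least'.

The rule splits by letter class: vowels +10, consonants +1.
Applying it to least: l(cons)+1=m, e(vowel)+10=o, a(vowel)+10=k, s(cons)+1=t, t(cons)+1=u.

moktu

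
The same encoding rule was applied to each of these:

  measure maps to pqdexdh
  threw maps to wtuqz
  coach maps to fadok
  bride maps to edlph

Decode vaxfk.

south

It's a Vigenère-style cipher with numeric key [3,12]: position i shifts by key[i mod 2].
Reversing it on vaxfk: v−3=s, a−12=o, x−3=u, f−12=t, k−3=h.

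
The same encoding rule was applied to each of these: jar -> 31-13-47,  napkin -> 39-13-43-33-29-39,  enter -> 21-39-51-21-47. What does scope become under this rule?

49-17-41-43-21

j(#10)→31 and a(#1)→13: differences scale by 2, so n = 2·pos + 11. Each letter becomes 2×(its alphabet position, a=1..z=26) + 11.
For scope: s=19→49, c=3→17, o=15→41, p=16→43, e=5→21.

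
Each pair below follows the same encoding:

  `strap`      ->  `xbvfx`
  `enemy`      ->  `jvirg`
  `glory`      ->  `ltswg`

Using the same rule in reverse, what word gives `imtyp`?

depth

Shifts by position in strap: pos 0: s→x (+5), pos 1: t→b (+8), pos 2: r→v (+4), pos 3: a→f (+5), pos 4: p→x (+8) — repeating every 3. A repeating key of period 3 is used — shifts +5, +8, +4 over and over.
Reversing it on imtyp: i−5=d, m−8=e, t−4=p, y−5=t, p−8=h.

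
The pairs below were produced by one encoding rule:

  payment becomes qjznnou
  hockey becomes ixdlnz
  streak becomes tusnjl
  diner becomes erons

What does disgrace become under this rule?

erthsjdn

The shift depends on letter class: consonant p→q is +1, but vowel a→j is +9. Two shifts are in play — +9 for a/e/i/o/u, +1 for every other letter.
For disgrace: d(cons)+1=e, i(vowel)+9=r, s(cons)+1=t, g(cons)+1=h, r(cons)+1=s, a(vowel)+9=j, c(cons)+1=d, e(vowel)+9=n.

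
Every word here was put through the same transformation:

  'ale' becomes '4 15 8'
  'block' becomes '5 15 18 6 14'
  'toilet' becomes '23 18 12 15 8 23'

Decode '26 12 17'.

win

a is letter #1 and maps to 4: an offset of 3. Letters become their 1-based position plus 3 (so a→4, b→5, …).
Decoding 26 12 17: 26→(26−3)÷1=23=w, 12→(12−3)÷1=9=i, 17→(17−3)÷1=14=n.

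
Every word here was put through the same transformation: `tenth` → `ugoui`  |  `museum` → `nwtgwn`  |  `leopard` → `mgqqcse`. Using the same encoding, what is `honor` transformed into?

The shift depends on letter class: consonant t→u is +1, but vowel e→g is +2. The rule splits by letter class: vowels +2, consonants +1.
For honor: h(cons)+1=i, o(vowel)+2=q, n(cons)+1=o, o(vowel)+2=q, r(cons)+1=s.

iqoqs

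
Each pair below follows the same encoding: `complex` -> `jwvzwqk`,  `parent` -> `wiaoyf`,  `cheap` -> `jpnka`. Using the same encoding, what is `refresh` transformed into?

ymobpeu

Letter i (0-indexed) is shifted by i+7, so successive shifts are 7, 8, 9, ….
For refresh: r+7=y, e+8=m, f+9=o, r+10=b, e+11=p, s+12=e, h+13=u.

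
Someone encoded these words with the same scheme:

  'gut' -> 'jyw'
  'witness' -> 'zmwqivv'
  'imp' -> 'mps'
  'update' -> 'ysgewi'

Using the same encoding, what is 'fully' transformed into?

iyoob

The shift depends on letter class: consonant g→j is +3, but vowel u→y is +4. The rule splits by letter class: vowels +4, consonants +3.
For fully: f(cons)+3=i, u(vowel)+4=y, l(cons)+3=o, l(cons)+3=o, y(cons)+3=b.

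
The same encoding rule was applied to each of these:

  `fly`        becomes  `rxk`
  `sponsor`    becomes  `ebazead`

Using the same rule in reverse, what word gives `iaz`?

Compare letters: f→r is +12, l→x is +12, y→k is +12 — a constant shift. Each letter is shifted forward by 12 in the alphabet (a Caesar shift of +12).
Undoing it on iaz: i−12=w, a−12=o, z−12=n.

won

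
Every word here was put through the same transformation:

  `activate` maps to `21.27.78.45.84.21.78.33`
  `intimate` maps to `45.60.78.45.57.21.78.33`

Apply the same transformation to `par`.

a(#1)→21 and c(#3)→27: differences scale by 3, so n = 3·pos + 18. Each letter becomes 3×(its alphabet position, a=1..z=26) + 18.
Applying it to par: p=16→66, a=1→21, r=18→72.

66.21.72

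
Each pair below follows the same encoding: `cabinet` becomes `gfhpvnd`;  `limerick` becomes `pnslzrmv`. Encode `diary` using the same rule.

Letter i (0-indexed) is shifted by i+4, so successive shifts are 4, 5, 6, ….
Applying it to diary: d+4=h, i+5=n, a+6=g, r+7=y, y+8=g.

hngyg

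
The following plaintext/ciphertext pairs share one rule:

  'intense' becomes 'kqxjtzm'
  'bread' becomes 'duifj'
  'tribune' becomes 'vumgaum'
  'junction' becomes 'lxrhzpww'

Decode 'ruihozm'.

Each letter shifts forward by (position + 2), i.e. 2, 3, 4, … — the shift grows by one for each successive letter.
Undoing it on ruihozm: r−2=p, u−3=r, i−4=e, h−5=c, o−6=i, z−7=s, m−8=e.

precise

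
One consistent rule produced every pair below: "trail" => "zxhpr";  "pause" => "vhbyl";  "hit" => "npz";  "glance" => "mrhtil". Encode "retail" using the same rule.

The shift depends on letter class: consonant t→z is +6, but vowel a→h is +7. Two shifts are in play — +7 for a/e/i/o/u, +6 for every other letter.
For retail: r(cons)+6=x, e(vowel)+7=l, t(cons)+6=z, a(vowel)+7=h, i(vowel)+7=p, l(cons)+6=r.

xlzhpr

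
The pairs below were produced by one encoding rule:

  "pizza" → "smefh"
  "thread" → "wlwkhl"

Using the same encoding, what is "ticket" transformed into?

In pizza: p→s is +3, i→m is +4, z→e is +5, z→f is +6 — the shift increases by 1 each position. Each letter shifts forward by (position + 3), i.e. 3, 4, 5, … — the shift grows by one for each successive letter.
On ticket: t+3=w, i+4=m, c+5=h, k+6=q, e+7=l, t+8=b.

wmhqlb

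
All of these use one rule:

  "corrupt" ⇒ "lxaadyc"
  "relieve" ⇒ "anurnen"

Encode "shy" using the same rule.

Compare letters: c→l is +9, o→x is +9, r→a is +9 — a constant shift. This is a Caesar cipher with shift 9.
Applying it to shy: s+9=b, h+9=q, y+9=h.

bqh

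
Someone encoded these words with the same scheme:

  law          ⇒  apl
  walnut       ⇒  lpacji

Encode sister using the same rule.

Compare letters: l→a is +15, a→p is +15, w→l is +15 — a constant shift. Every letter moves 15 places later in the alphabet, wrapping around z→a.
On sister: s+15=h, i+15=x, s+15=h, t+15=i, e+15=t, r+15=g.

hxhitg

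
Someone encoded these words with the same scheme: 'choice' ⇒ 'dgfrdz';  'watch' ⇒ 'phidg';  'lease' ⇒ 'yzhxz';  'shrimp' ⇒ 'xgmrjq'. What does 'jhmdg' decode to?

march

c(2)→d(3) and h(7)→g(6) fit y≡11x+7 (mod 26); the inverse of 11 mod 26 is 19. This is an affine cipher: with a=0,…,z=25, each position x becomes (11x+7) mod 26.
Reversing it on jhmdg: j(9)→19·(9−7)≡12=m; h(7)→19·(7−7)≡0=a; m(12)→19·(12−7)≡17=r; d(3)→19·(3−7)≡2=c; g(6)→19·(6−7)≡7=h (all mod 26).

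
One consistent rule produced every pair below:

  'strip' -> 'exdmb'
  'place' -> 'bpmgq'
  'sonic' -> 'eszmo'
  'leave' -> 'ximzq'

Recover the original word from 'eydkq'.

Shifts by position in strip: pos 0: s→e (+12), pos 1: t→x (+4), pos 2: r→d (+12), pos 3: i→m (+4) — repeating every 2. A repeating key of period 2 is used — shifts +12, +4 over and over.
Reversing it on eydkq: e−12=s, y−4=u, d−12=r, k−4=g, q−12=e.

surge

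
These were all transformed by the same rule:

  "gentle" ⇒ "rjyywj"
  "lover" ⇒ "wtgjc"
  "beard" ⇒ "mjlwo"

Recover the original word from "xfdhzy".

mascot

Shifts by position in gentle: pos 0: g→r (+11), pos 1: e→j (+5), pos 2: n→y (+11), pos 3: t→y (+5) — repeating every 2. A repeating key of period 2 is used — shifts +11, +5 over and over.
Decoding xfdhzy: x−11=m, f−5=a, d−11=s, h−5=c, z−11=o, y−5=t.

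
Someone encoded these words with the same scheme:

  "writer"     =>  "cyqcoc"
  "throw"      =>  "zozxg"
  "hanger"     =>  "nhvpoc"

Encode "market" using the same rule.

In writer: w→c is +6, r→y is +7, i→q is +8, t→c is +9 — the shift increases by 1 each position. Letter i (0-indexed) is shifted by i+6, so successive shifts are 6, 7, 8, ….
On market: m+6=s, a+7=h, r+8=z, k+9=t, e+10=o, t+11=e.

shztoe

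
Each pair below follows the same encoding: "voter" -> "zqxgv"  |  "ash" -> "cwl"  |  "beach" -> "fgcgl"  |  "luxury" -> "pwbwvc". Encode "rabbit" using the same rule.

Vowels shift forward by 2 and consonants shift forward by 4.
On rabbit: r(cons)+4=v, a(vowel)+2=c, b(cons)+4=f, b(cons)+4=f, i(vowel)+2=k, t(cons)+4=x.

vcffkx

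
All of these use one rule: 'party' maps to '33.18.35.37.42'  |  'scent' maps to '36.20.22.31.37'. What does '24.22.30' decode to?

gem

p is letter #16 and maps to 33: an offset of 17. Each letter is replaced by its alphabet position (a=1..z=26) + 17.
Decoding 24.22.30: 24→(24−17)÷1=7=g, 22→(22−17)÷1=5=e, 30→(30−17)÷1=13=m.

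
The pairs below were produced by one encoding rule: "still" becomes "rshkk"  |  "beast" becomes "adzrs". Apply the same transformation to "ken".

Compare letters: s→r is +25, t→s is +25, i→h is +25 — a constant shift. It's a constant shift of +25 (ROT25).
For ken: k+25=j, e+25=d, n+25=m.

jdm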